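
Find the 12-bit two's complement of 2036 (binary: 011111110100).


Original: 011111110100
Step 1 - Invert all bits: 100000001011
Step 2 - Add 1: 100000001011 + 1
= 100000001100 (represents -2036)


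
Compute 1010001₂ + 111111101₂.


Align and add column by column (LSB to MSB, carry propagating):
  0001010001
+ 0111111101
  ----------
  col 0: 1 + 1 + 0 (carry in) = 2 → bit 0, carry out 1
  col 1: 0 + 0 + 1 (carry in) = 1 → bit 1, carry out 0
  col 2: 0 + 1 + 0 (carry in) = 1 → bit 1, carry out 0
  col 3: 0 + 1 + 0 (carry in) = 1 → bit 1, carry out 0
  col 4: 1 + 1 + 0 (carry in) = 2 → bit 0, carry out 1
  col 5: 0 + 1 + 1 (carry in) = 2 → bit 0, carry out 1
  col 6: 1 + 1 + 1 (carry in) = 3 → bit 1, carry out 1
  col 7: 0 + 1 + 1 (carry in) = 2 → bit 0, carry out 1
  col 8: 0 + 1 + 1 (carry in) = 2 → bit 0, carry out 1
  col 9: 0 + 0 + 1 (carry in) = 1 → bit 1, carry out 0
Reading bits MSB→LSB: 1001001110
Strip leading zeros: 1001001110
= 1001001110


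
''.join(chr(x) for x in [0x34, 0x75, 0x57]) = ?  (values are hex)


Codes (hex): 0x34 0x75 0x57
Per-code ASCII lookup:
  0x34 = 52  (range 48-57: digits, 52 - 48 = 4) → '4'
  0x75 = 117  (range 97-122: lowercase, 117 - 97 = 20) → 'u'
  0x57 = 87  (range 65-90: uppercase, 87 - 65 = 22) → 'W'
= '4uW'


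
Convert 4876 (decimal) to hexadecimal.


Divide by 16 repeatedly:
4876 ÷ 16 = 304 remainder 12 (C)
304 ÷ 16 = 19 remainder 0 (0)
19 ÷ 16 = 1 remainder 3 (3)
1 ÷ 16 = 0 remainder 1 (1)
Reading remainders bottom-up:
= 0x130C


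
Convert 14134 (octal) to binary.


Each octal digit → 3 binary bits:
  1 = 001
  4 = 100
  1 = 001
  3 = 011
  4 = 100
Concatenate: 001 100 001 011 100
= 001100001011100


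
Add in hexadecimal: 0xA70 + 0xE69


Align and add column by column (LSB to MSB, each column mod 16 with carry):
  0A70
+ 0E69
  ----
  col 0: 0(0) + 9(9) + 0 (carry in) = 9 → 9(9), carry out 0
  col 1: 7(7) + 6(6) + 0 (carry in) = 13 → D(13), carry out 0
  col 2: A(10) + E(14) + 0 (carry in) = 24 → 8(8), carry out 1
  col 3: 0(0) + 0(0) + 1 (carry in) = 1 → 1(1), carry out 0
Reading digits MSB→LSB: 18D9
Strip leading zeros: 18D9
= 0x18D9


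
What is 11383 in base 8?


Divide by 8 repeatedly:
11383 ÷ 8 = 1422 remainder 7
1422 ÷ 8 = 177 remainder 6
177 ÷ 8 = 22 remainder 1
22 ÷ 8 = 2 remainder 6
2 ÷ 8 = 0 remainder 2
Reading remainders bottom-up:
= 0o26167


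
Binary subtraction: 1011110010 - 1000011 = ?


Align and subtract column by column (LSB to MSB, borrowing when needed):
  1011110010
- 0001000011
  ----------
  col 0: (0 - 0 borrow-in) - 1 → borrow from next column: (0+2) - 1 = 1, borrow out 1
  col 1: (1 - 1 borrow-in) - 1 → borrow from next column: (0+2) - 1 = 1, borrow out 1
  col 2: (0 - 1 borrow-in) - 0 → borrow from next column: (-1+2) - 0 = 1, borrow out 1
  col 3: (0 - 1 borrow-in) - 0 → borrow from next column: (-1+2) - 0 = 1, borrow out 1
  col 4: (1 - 1 borrow-in) - 0 → 0 - 0 = 0, borrow out 0
  col 5: (1 - 0 borrow-in) - 0 → 1 - 0 = 1, borrow out 0
  col 6: (1 - 0 borrow-in) - 1 → 1 - 1 = 0, borrow out 0
  col 7: (1 - 0 borrow-in) - 0 → 1 - 0 = 1, borrow out 0
  col 8: (0 - 0 borrow-in) - 0 → 0 - 0 = 0, borrow out 0
  col 9: (1 - 0 borrow-in) - 0 → 1 - 0 = 1, borrow out 0
Reading bits MSB→LSB: 1010101111
Strip leading zeros: 1010101111
= 1010101111


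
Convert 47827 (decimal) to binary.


Divide by 2 repeatedly:
47827 ÷ 2 = 23913 remainder 1
23913 ÷ 2 = 11956 remainder 1
11956 ÷ 2 = 5978 remainder 0
5978 ÷ 2 = 2989 remainder 0
2989 ÷ 2 = 1494 remainder 1
1494 ÷ 2 = 747 remainder 0
747 ÷ 2 = 373 remainder 1
373 ÷ 2 = 186 remainder 1
186 ÷ 2 = 93 remainder 0
93 ÷ 2 = 46 remainder 1
46 ÷ 2 = 23 remainder 0
23 ÷ 2 = 11 remainder 1
11 ÷ 2 = 5 remainder 1
5 ÷ 2 = 2 remainder 1
2 ÷ 2 = 1 remainder 0
1 ÷ 2 = 0 remainder 1
Reading remainders bottom-up:
= 1011101011010011


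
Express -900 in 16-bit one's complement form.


Original: 0000001110000100
Invert all bits:
  bit 0: 0 → 1
  bit 1: 0 → 1
  bit 2: 0 → 1
  bit 3: 0 → 1
  bit 4: 0 → 1
  bit 5: 0 → 1
  bit 6: 1 → 0
  bit 7: 1 → 0
  bit 8: 1 → 0
  bit 9: 0 → 1
  bit 10: 0 → 1
  bit 11: 0 → 1
  bit 12: 0 → 1
  bit 13: 1 → 0
  bit 14: 0 → 1
  bit 15: 0 → 1
= 1111110001111011


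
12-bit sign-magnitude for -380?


Sign bit: 1 (negative)
Magnitude: 380 = 00101111100
= 100101111100


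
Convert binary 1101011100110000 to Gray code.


Binary: 1101011100110000
Gray code: G = B XOR (B >> 1)
B >> 1 = 0110101110011000
1101011100110000 XOR 0110101110011000:
  1 XOR 0 = 1
  1 XOR 1 = 0
  0 XOR 1 = 1
  1 XOR 0 = 1
  0 XOR 1 = 1
  1 XOR 0 = 1
  1 XOR 1 = 0
  1 XOR 1 = 0
  0 XOR 1 = 1
  0 XOR 0 = 0
  1 XOR 0 = 1
  1 XOR 1 = 0
  0 XOR 1 = 1
  0 XOR 0 = 0
  0 XOR 0 = 0
  0 XOR 0 = 0
= 1011110010101000


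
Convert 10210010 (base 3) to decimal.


Positional values (base 3):
  0 × 3^0 = 0 × 1 = 0
  1 × 3^1 = 1 × 3 = 3
  0 × 3^2 = 0 × 9 = 0
  0 × 3^3 = 0 × 27 = 0
  1 × 3^4 = 1 × 81 = 81
  2 × 3^5 = 2 × 243 = 486
  0 × 3^6 = 0 × 729 = 0
  1 × 3^7 = 1 × 2187 = 2187
Sum = 0 + 3 + 0 + 0 + 81 + 486 + 0 + 2187
= 2757


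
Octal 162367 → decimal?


Positional values:
Position 0: 7 × 8^0 = 7
Position 1: 6 × 8^1 = 48
Position 2: 3 × 8^2 = 192
Position 3: 2 × 8^3 = 1024
Position 4: 6 × 8^4 = 24576
Position 5: 1 × 8^5 = 32768
Sum = 7 + 48 + 192 + 1024 + 24576 + 32768
= 58615


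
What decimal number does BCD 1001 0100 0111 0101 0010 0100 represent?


Each 4-bit group → digit:
  1001 → 9
  0100 → 4
  0111 → 7
  0101 → 5
  0010 → 2
  0100 → 4
= 947524


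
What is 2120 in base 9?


Divide by 9 repeatedly:
2120 ÷ 9 = 235 remainder 5
235 ÷ 9 = 26 remainder 1
26 ÷ 9 = 2 remainder 8
2 ÷ 9 = 0 remainder 2
Reading remainders bottom-up:
= 2815


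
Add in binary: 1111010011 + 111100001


Align and add column by column (LSB to MSB, carry propagating):
  01111010011
+ 00111100001
  -----------
  col 0: 1 + 1 + 0 (carry in) = 2 → bit 0, carry out 1
  col 1: 1 + 0 + 1 (carry in) = 2 → bit 0, carry out 1
  col 2: 0 + 0 + 1 (carry in) = 1 → bit 1, carry out 0
  col 3: 0 + 0 + 0 (carry in) = 0 → bit 0, carry out 0
  col 4: 1 + 0 + 0 (carry in) = 1 → bit 1, carry out 0
  col 5: 0 + 1 + 0 (carry in) = 1 → bit 1, carry out 0
  col 6: 1 + 1 + 0 (carry in) = 2 → bit 0, carry out 1
  col 7: 1 + 1 + 1 (carry in) = 3 → bit 1, carry out 1
  col 8: 1 + 1 + 1 (carry in) = 3 → bit 1, carry out 1
  col 9: 1 + 0 + 1 (carry in) = 2 → bit 0, carry out 1
  col 10: 0 + 0 + 1 (carry in) = 1 → bit 1, carry out 0
Reading bits MSB→LSB: 10110110100
Strip leading zeros: 10110110100
= 10110110100


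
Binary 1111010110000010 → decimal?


Positional values:
Bit 1: 1 × 2^1 = 2
Bit 7: 1 × 2^7 = 128
Bit 8: 1 × 2^8 = 256
Bit 10: 1 × 2^10 = 1024
Bit 12: 1 × 2^12 = 4096
Bit 13: 1 × 2^13 = 8192
Bit 14: 1 × 2^14 = 16384
Bit 15: 1 × 2^15 = 32768
Sum = 2 + 128 + 256 + 1024 + 4096 + 8192 + 16384 + 32768
= 62850


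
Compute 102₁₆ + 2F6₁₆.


Align and add column by column (LSB to MSB, each column mod 16 with carry):
  0102
+ 02F6
  ----
  col 0: 2(2) + 6(6) + 0 (carry in) = 8 → 8(8), carry out 0
  col 1: 0(0) + F(15) + 0 (carry in) = 15 → F(15), carry out 0
  col 2: 1(1) + 2(2) + 0 (carry in) = 3 → 3(3), carry out 0
  col 3: 0(0) + 0(0) + 0 (carry in) = 0 → 0(0), carry out 0
Reading digits MSB→LSB: 03F8
Strip leading zeros: 3F8
= 0x3F8


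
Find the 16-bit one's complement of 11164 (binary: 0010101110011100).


Original: 0010101110011100
Invert all bits:
  bit 0: 0 → 1
  bit 1: 0 → 1
  bit 2: 1 → 0
  bit 3: 0 → 1
  bit 4: 1 → 0
  bit 5: 0 → 1
  bit 6: 1 → 0
  bit 7: 1 → 0
  bit 8: 1 → 0
  bit 9: 0 → 1
  bit 10: 0 → 1
  bit 11: 1 → 0
  bit 12: 1 → 0
  bit 13: 1 → 0
  bit 14: 0 → 1
  bit 15: 0 → 1
= 1101010001100011


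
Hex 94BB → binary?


Each hex digit → 4 binary bits:
  9 = 1001
  4 = 0100
  B = 1011
  B = 1011
Concatenate: 1001 0100 1011 1011
= 1001010010111011


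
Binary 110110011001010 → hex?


Group into 4-bit nibbles: 0110110011001010
  0110 = 6
  1100 = C
  1100 = C
  1010 = A
= 0x6CCA


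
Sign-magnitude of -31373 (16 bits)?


Sign bit: 1 (negative)
Magnitude: 31373 = 111101010001101
= 1111101010001101


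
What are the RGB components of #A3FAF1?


Hex: #A3FAF1
R = A3₁₆ = 163
G = FA₁₆ = 250
B = F1₁₆ = 241
= RGB(163, 250, 241)


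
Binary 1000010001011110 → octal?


Group into 3-bit groups: 001000010001011110
  001 = 1
  000 = 0
  010 = 2
  001 = 1
  011 = 3
  110 = 6
= 0o102136


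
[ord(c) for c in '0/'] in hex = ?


String: '0/'  (2 characters)
Per-character ASCII lookup:
  '0': digits start at 48: '0' = 48 + 0 = 48 → 0x30
  '/': special character: '/' = 47 → 0x2F
= 0x30 0x2F


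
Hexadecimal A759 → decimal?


Positional values:
Position 0: 9 × 16^0 = 9 × 1 = 9
Position 1: 5 × 16^1 = 5 × 16 = 80
Position 2: 7 × 16^2 = 7 × 256 = 1792
Position 3: A × 16^3 = 10 × 4096 = 40960
Sum = 9 + 80 + 1792 + 40960
= 42841


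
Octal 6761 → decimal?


Positional values:
Position 0: 1 × 8^0 = 1
Position 1: 6 × 8^1 = 48
Position 2: 7 × 8^2 = 448
Position 3: 6 × 8^3 = 3072
Sum = 1 + 48 + 448 + 3072
= 3569


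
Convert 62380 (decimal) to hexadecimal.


Divide by 16 repeatedly:
62380 ÷ 16 = 3898 remainder 12 (C)
3898 ÷ 16 = 243 remainder 10 (A)
243 ÷ 16 = 15 remainder 3 (3)
15 ÷ 16 = 0 remainder 15 (F)
Reading remainders bottom-up:
= 0xF3AC


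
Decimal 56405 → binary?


Divide by 2 repeatedly:
56405 ÷ 2 = 28202 remainder 1
28202 ÷ 2 = 14101 remainder 0
14101 ÷ 2 = 7050 remainder 1
7050 ÷ 2 = 3525 remainder 0
3525 ÷ 2 = 1762 remainder 1
1762 ÷ 2 = 881 remainder 0
881 ÷ 2 = 440 remainder 1
440 ÷ 2 = 220 remainder 0
220 ÷ 2 = 110 remainder 0
110 ÷ 2 = 55 remainder 0
55 ÷ 2 = 27 remainder 1
27 ÷ 2 = 13 remainder 1
13 ÷ 2 = 6 remainder 1
6 ÷ 2 = 3 remainder 0
3 ÷ 2 = 1 remainder 1
1 ÷ 2 = 0 remainder 1
Reading remainders bottom-up:
= 1101110001010101


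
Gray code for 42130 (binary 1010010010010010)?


Binary: 1010010010010010
Gray code: G = B XOR (B >> 1)
B >> 1 = 0101001001001001
1010010010010010 XOR 0101001001001001:
  1 XOR 0 = 1
  0 XOR 1 = 1
  1 XOR 0 = 1
  0 XOR 1 = 1
  0 XOR 0 = 0
  1 XOR 0 = 1
  0 XOR 1 = 1
  0 XOR 0 = 0
  1 XOR 0 = 1
  0 XOR 1 = 1
  0 XOR 0 = 0
  1 XOR 0 = 1
  0 XOR 1 = 1
  0 XOR 0 = 0
  1 XOR 0 = 1
  0 XOR 1 = 1
= 1111011011011011


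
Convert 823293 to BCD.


Each digit → 4-bit binary:
  8 → 1000
  2 → 0010
  3 → 0011
  2 → 0010
  9 → 1001
  3 → 0011
= 1000 0010 0011 0010 1001 0011


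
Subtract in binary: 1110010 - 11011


Align and subtract column by column (LSB to MSB, borrowing when needed):
  1110010
- 0011011
  -------
  col 0: (0 - 0 borrow-in) - 1 → borrow from next column: (0+2) - 1 = 1, borrow out 1
  col 1: (1 - 1 borrow-in) - 1 → borrow from next column: (0+2) - 1 = 1, borrow out 1
  col 2: (0 - 1 borrow-in) - 0 → borrow from next column: (-1+2) - 0 = 1, borrow out 1
  col 3: (0 - 1 borrow-in) - 1 → borrow from next column: (-1+2) - 1 = 0, borrow out 1
  col 4: (1 - 1 borrow-in) - 1 → borrow from next column: (0+2) - 1 = 1, borrow out 1
  col 5: (1 - 1 borrow-in) - 0 → 0 - 0 = 0, borrow out 0
  col 6: (1 - 0 borrow-in) - 0 → 1 - 0 = 1, borrow out 0
Reading bits MSB→LSB: 1010111
Strip leading zeros: 1010111
= 1010111


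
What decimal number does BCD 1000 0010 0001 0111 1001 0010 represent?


Each 4-bit group → digit:
  1000 → 8
  0010 → 2
  0001 → 1
  0111 → 7
  1001 → 9
  0010 → 2
= 821792


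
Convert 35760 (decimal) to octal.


Divide by 8 repeatedly:
35760 ÷ 8 = 4470 remainder 0
4470 ÷ 8 = 558 remainder 6
558 ÷ 8 = 69 remainder 6
69 ÷ 8 = 8 remainder 5
8 ÷ 8 = 1 remainder 0
1 ÷ 8 = 0 remainder 1
Reading remainders bottom-up:
= 0o105660


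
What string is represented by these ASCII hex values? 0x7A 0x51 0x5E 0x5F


Codes (hex): 0x7A 0x51 0x5E 0x5F
Per-code ASCII lookup:
  0x7A = 122  (range 97-122: lowercase, 122 - 97 = 25) → 'z'
  0x51 = 81  (range 65-90: uppercase, 81 - 65 = 16) → 'Q'
  0x5E = 94  (special character) → '^'
  0x5F = 95  (special character) → '_'
= 'zQ^_'


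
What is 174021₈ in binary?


Each octal digit → 3 binary bits:
  1 = 001
  7 = 111
  4 = 100
  0 = 000
  2 = 010
  1 = 001
Concatenate: 001 111 100 000 010 001
= 001111100000010001


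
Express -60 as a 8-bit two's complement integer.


Original: 00111100
Step 1 - Invert all bits: 11000011
Step 2 - Add 1: 11000011 + 1
= 11000100 (represents -60)


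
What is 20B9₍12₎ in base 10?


Positional values (base 12):
  9 × 12^0 = 9 × 1 = 9
  B × 12^1 = 11 × 12 = 132
  0 × 12^2 = 0 × 144 = 0
  2 × 12^3 = 2 × 1728 = 3456
Sum = 9 + 132 + 0 + 3456
= 3597


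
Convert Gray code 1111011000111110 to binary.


Gray code: 1111011000111110
MSB stays the same: 1
Each subsequent bit = prev_binary XOR current_gray:
  B[1] = 1 XOR 1 = 0
  B[2] = 0 XOR 1 = 1
  B[3] = 1 XOR 1 = 0
  B[4] = 0 XOR 0 = 0
  B[5] = 0 XOR 1 = 1
  B[6] = 1 XOR 1 = 0
  B[7] = 0 XOR 0 = 0
  B[8] = 0 XOR 0 = 0
  B[9] = 0 XOR 0 = 0
  B[10] = 0 XOR 1 = 1
  B[11] = 1 XOR 1 = 0
  B[12] = 0 XOR 1 = 1
  B[13] = 1 XOR 1 = 0
  B[14] = 0 XOR 1 = 1
  B[15] = 1 XOR 0 = 1
= 1010010000101011 (42027 decimal)


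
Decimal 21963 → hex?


Divide by 16 repeatedly:
21963 ÷ 16 = 1372 remainder 11 (B)
1372 ÷ 16 = 85 remainder 12 (C)
85 ÷ 16 = 5 remainder 5 (5)
5 ÷ 16 = 0 remainder 5 (5)
Reading remainders bottom-up:
= 0x55CB


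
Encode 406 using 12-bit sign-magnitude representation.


Sign bit: 0 (positive)
Magnitude: 406 = 00110010110
= 000110010110


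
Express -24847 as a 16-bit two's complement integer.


Original: 0110000100001111
Step 1 - Invert all bits: 1001111011110000
Step 2 - Add 1: 1001111011110000 + 1
= 1001111011110001 (represents -24847)


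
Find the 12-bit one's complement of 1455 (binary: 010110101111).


Original: 010110101111
Invert all bits:
  bit 0: 0 → 1
  bit 1: 1 → 0
  bit 2: 0 → 1
  bit 3: 1 → 0
  bit 4: 1 → 0
  bit 5: 0 → 1
  bit 6: 1 → 0
  bit 7: 0 → 1
  bit 8: 1 → 0
  bit 9: 1 → 0
  bit 10: 1 → 0
  bit 11: 1 → 0
= 101001010000


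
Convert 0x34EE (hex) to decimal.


Positional values:
Position 0: E × 16^0 = 14 × 1 = 14
Position 1: E × 16^1 = 14 × 16 = 224
Position 2: 4 × 16^2 = 4 × 256 = 1024
Position 3: 3 × 16^3 = 3 × 4096 = 12288
Sum = 14 + 224 + 1024 + 12288
= 13550


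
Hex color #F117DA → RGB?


Hex: #F117DA
R = F1₁₆ = 241
G = 17₁₆ = 23
B = DA₁₆ = 218
= RGB(241, 23, 218)


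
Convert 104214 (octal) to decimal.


Positional values:
Position 0: 4 × 8^0 = 4
Position 1: 1 × 8^1 = 8
Position 2: 2 × 8^2 = 128
Position 3: 4 × 8^3 = 2048
Position 4: 0 × 8^4 = 0
Position 5: 1 × 8^5 = 32768
Sum = 4 + 8 + 128 + 2048 + 0 + 32768
= 34956


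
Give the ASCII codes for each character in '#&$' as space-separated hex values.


String: '#&$'  (3 characters)
Per-character ASCII lookup:
  '#': special character: '#' = 35 → 0x23
  '&': special character: '&' = 38 → 0x26
  '$': special character: '$' = 36 → 0x24
= 0x23 0x26 0x24


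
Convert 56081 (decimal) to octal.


Divide by 8 repeatedly:
56081 ÷ 8 = 7010 remainder 1
7010 ÷ 8 = 876 remainder 2
876 ÷ 8 = 109 remainder 4
109 ÷ 8 = 13 remainder 5
13 ÷ 8 = 1 remainder 5
1 ÷ 8 = 0 remainder 1
Reading remainders bottom-up:
= 0o155421


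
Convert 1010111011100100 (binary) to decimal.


Positional values:
Bit 2: 1 × 2^2 = 4
Bit 5: 1 × 2^5 = 32
Bit 6: 1 × 2^6 = 64
Bit 7: 1 × 2^7 = 128
Bit 9: 1 × 2^9 = 512
Bit 10: 1 × 2^10 = 1024
Bit 11: 1 × 2^11 = 2048
Bit 13: 1 × 2^13 = 8192
Bit 15: 1 × 2^15 = 32768
Sum = 4 + 32 + 64 + 128 + 512 + 1024 + 2048 + 8192 + 32768
= 44772


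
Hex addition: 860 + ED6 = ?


Align and add column by column (LSB to MSB, each column mod 16 with carry):
  0860
+ 0ED6
  ----
  col 0: 0(0) + 6(6) + 0 (carry in) = 6 → 6(6), carry out 0
  col 1: 6(6) + D(13) + 0 (carry in) = 19 → 3(3), carry out 1
  col 2: 8(8) + E(14) + 1 (carry in) = 23 → 7(7), carry out 1
  col 3: 0(0) + 0(0) + 1 (carry in) = 1 → 1(1), carry out 0
Reading digits MSB→LSB: 1736
Strip leading zeros: 1736
= 0x1736


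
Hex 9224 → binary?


Each hex digit → 4 binary bits:
  9 = 1001
  2 = 0010
  2 = 0010
  4 = 0100
Concatenate: 1001 0010 0010 0100
= 1001001000100100


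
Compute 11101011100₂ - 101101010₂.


Align and subtract column by column (LSB to MSB, borrowing when needed):
  11101011100
- 00101101010
  -----------
  col 0: (0 - 0 borrow-in) - 0 → 0 - 0 = 0, borrow out 0
  col 1: (0 - 0 borrow-in) - 1 → borrow from next column: (0+2) - 1 = 1, borrow out 1
  col 2: (1 - 1 borrow-in) - 0 → 0 - 0 = 0, borrow out 0
  col 3: (1 - 0 borrow-in) - 1 → 1 - 1 = 0, borrow out 0
  col 4: (1 - 0 borrow-in) - 0 → 1 - 0 = 1, borrow out 0
  col 5: (0 - 0 borrow-in) - 1 → borrow from next column: (0+2) - 1 = 1, borrow out 1
  col 6: (1 - 1 borrow-in) - 1 → borrow from next column: (0+2) - 1 = 1, borrow out 1
  col 7: (0 - 1 borrow-in) - 0 → borrow from next column: (-1+2) - 0 = 1, borrow out 1
  col 8: (1 - 1 borrow-in) - 1 → borrow from next column: (0+2) - 1 = 1, borrow out 1
  col 9: (1 - 1 borrow-in) - 0 → 0 - 0 = 0, borrow out 0
  col 10: (1 - 0 borrow-in) - 0 → 1 - 0 = 1, borrow out 0
Reading bits MSB→LSB: 10111110010
Strip leading zeros: 10111110010
= 10111110010


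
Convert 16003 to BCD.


Each digit → 4-bit binary:
  1 → 0001
  6 → 0110
  0 → 0000
  0 → 0000
  3 → 0011
= 0001 0110 0000 0000 0011


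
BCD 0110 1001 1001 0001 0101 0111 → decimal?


Each 4-bit group → digit:
  0110 → 6
  1001 → 9
  1001 → 9
  0001 → 1
  0101 → 5
  0111 → 7
= 699157


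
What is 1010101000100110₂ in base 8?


Group into 3-bit groups: 001010101000100110
  001 = 1
  010 = 2
  101 = 5
  000 = 0
  100 = 4
  110 = 6
= 0o125046


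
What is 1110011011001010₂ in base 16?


Group into 4-bit nibbles: 1110011011001010
  1110 = E
  0110 = 6
  1100 = C
  1010 = A
= 0xE6CA


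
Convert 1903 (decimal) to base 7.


Divide by 7 repeatedly:
1903 ÷ 7 = 271 remainder 6
271 ÷ 7 = 38 remainder 5
38 ÷ 7 = 5 remainder 3
5 ÷ 7 = 0 remainder 5
Reading remainders bottom-up:
= 5356


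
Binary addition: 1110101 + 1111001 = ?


Align and add column by column (LSB to MSB, carry propagating):
  01110101
+ 01111001
  --------
  col 0: 1 + 1 + 0 (carry in) = 2 → bit 0, carry out 1
  col 1: 0 + 0 + 1 (carry in) = 1 → bit 1, carry out 0
  col 2: 1 + 0 + 0 (carry in) = 1 → bit 1, carry out 0
  col 3: 0 + 1 + 0 (carry in) = 1 → bit 1, carry out 0
  col 4: 1 + 1 + 0 (carry in) = 2 → bit 0, carry out 1
  col 5: 1 + 1 + 1 (carry in) = 3 → bit 1, carry out 1
  col 6: 1 + 1 + 1 (carry in) = 3 → bit 1, carry out 1
  col 7: 0 + 0 + 1 (carry in) = 1 → bit 1, carry out 0
Reading bits MSB→LSB: 11101110
Strip leading zeros: 11101110
= 11101110


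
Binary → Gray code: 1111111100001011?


Binary: 1111111100001011
Gray code: G = B XOR (B >> 1)
B >> 1 = 0111111110000101
1111111100001011 XOR 0111111110000101:
  1 XOR 0 = 1
  1 XOR 1 = 0
  1 XOR 1 = 0
  1 XOR 1 = 0
  1 XOR 1 = 0
  1 XOR 1 = 0
  1 XOR 1 = 0
  1 XOR 1 = 0
  0 XOR 1 = 1
  0 XOR 0 = 0
  0 XOR 0 = 0
  0 XOR 0 = 0
  1 XOR 0 = 1
  0 XOR 1 = 1
  1 XOR 0 = 1
  1 XOR 1 = 0
= 1000000010001110


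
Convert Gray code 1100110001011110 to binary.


Gray code: 1100110001011110
MSB stays the same: 1
Each subsequent bit = prev_binary XOR current_gray:
  B[1] = 1 XOR 1 = 0
  B[2] = 0 XOR 0 = 0
  B[3] = 0 XOR 0 = 0
  B[4] = 0 XOR 1 = 1
  B[5] = 1 XOR 1 = 0
  B[6] = 0 XOR 0 = 0
  B[7] = 0 XOR 0 = 0
  B[8] = 0 XOR 0 = 0
  B[9] = 0 XOR 1 = 1
  B[10] = 1 XOR 0 = 1
  B[11] = 1 XOR 1 = 0
  B[12] = 0 XOR 1 = 1
  B[13] = 1 XOR 1 = 0
  B[14] = 0 XOR 1 = 1
  B[15] = 1 XOR 0 = 1
= 1000100001101011 (34923 decimal)


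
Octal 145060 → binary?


Each octal digit → 3 binary bits:
  1 = 001
  4 = 100
  5 = 101
  0 = 000
  6 = 110
  0 = 000
Concatenate: 001 100 101 000 110 000
= 001100101000110000


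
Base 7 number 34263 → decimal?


Positional values (base 7):
  3 × 7^0 = 3 × 1 = 3
  6 × 7^1 = 6 × 7 = 42
  2 × 7^2 = 2 × 49 = 98
  4 × 7^3 = 4 × 343 = 1372
  3 × 7^4 = 3 × 2401 = 7203
Sum = 3 + 42 + 98 + 1372 + 7203
= 8718


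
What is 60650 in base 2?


Divide by 2 repeatedly:
60650 ÷ 2 = 30325 remainder 0
30325 ÷ 2 = 15162 remainder 1
15162 ÷ 2 = 7581 remainder 0
7581 ÷ 2 = 3790 remainder 1
3790 ÷ 2 = 1895 remainder 0
1895 ÷ 2 = 947 remainder 1
947 ÷ 2 = 473 remainder 1
473 ÷ 2 = 236 remainder 1
236 ÷ 2 = 118 remainder 0
118 ÷ 2 = 59 remainder 0
59 ÷ 2 = 29 remainder 1
29 ÷ 2 = 14 remainder 1
14 ÷ 2 = 7 remainder 0
7 ÷ 2 = 3 remainder 1
3 ÷ 2 = 1 remainder 1
1 ÷ 2 = 0 remainder 1
Reading remainders bottom-up:
= 1110110011101010


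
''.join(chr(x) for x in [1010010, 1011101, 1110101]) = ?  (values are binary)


Codes (binary): 1010010 1011101 1110101
Per-code ASCII lookup:
  1010010 = 82  (range 65-90: uppercase, 82 - 65 = 17) → 'R'
  1011101 = 93  (special character) → ']'
  1110101 = 117  (range 97-122: lowercase, 117 - 97 = 20) → 'u'
= 'R]u'


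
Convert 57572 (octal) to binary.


Each octal digit → 3 binary bits:
  5 = 101
  7 = 111
  5 = 101
  7 = 111
  2 = 010
Concatenate: 101 111 101 111 010
= 101111101111010


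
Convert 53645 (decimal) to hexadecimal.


Divide by 16 repeatedly:
53645 ÷ 16 = 3352 remainder 13 (D)
3352 ÷ 16 = 209 remainder 8 (8)
209 ÷ 16 = 13 remainder 1 (1)
13 ÷ 16 = 0 remainder 13 (D)
Reading remainders bottom-up:
= 0xD18D


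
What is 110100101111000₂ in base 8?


Group into 3-bit groups: 110100101111000
  110 = 6
  100 = 4
  101 = 5
  111 = 7
  000 = 0
= 0o64570


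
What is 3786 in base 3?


Divide by 3 repeatedly:
3786 ÷ 3 = 1262 remainder 0
1262 ÷ 3 = 420 remainder 2
420 ÷ 3 = 140 remainder 0
140 ÷ 3 = 46 remainder 2
46 ÷ 3 = 15 remainder 1
15 ÷ 3 = 5 remainder 0
5 ÷ 3 = 1 remainder 2
1 ÷ 3 = 0 remainder 1
Reading remainders bottom-up:
= 12012020


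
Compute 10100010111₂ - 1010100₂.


Align and subtract column by column (LSB to MSB, borrowing when needed):
  10100010111
- 00001010100
  -----------
  col 0: (1 - 0 borrow-in) - 0 → 1 - 0 = 1, borrow out 0
  col 1: (1 - 0 borrow-in) - 0 → 1 - 0 = 1, borrow out 0
  col 2: (1 - 0 borrow-in) - 1 → 1 - 1 = 0, borrow out 0
  col 3: (0 - 0 borrow-in) - 0 → 0 - 0 = 0, borrow out 0
  col 4: (1 - 0 borrow-in) - 1 → 1 - 1 = 0, borrow out 0
  col 5: (0 - 0 borrow-in) - 0 → 0 - 0 = 0, borrow out 0
  col 6: (0 - 0 borrow-in) - 1 → borrow from next column: (0+2) - 1 = 1, borrow out 1
  col 7: (0 - 1 borrow-in) - 0 → borrow from next column: (-1+2) - 0 = 1, borrow out 1
  col 8: (1 - 1 borrow-in) - 0 → 0 - 0 = 0, borrow out 0
  col 9: (0 - 0 borrow-in) - 0 → 0 - 0 = 0, borrow out 0
  col 10: (1 - 0 borrow-in) - 0 → 1 - 0 = 1, borrow out 0
Reading bits MSB→LSB: 10011000011
Strip leading zeros: 10011000011
= 10011000011


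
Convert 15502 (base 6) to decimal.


Positional values (base 6):
  2 × 6^0 = 2 × 1 = 2
  0 × 6^1 = 0 × 6 = 0
  5 × 6^2 = 5 × 36 = 180
  5 × 6^3 = 5 × 216 = 1080
  1 × 6^4 = 1 × 1296 = 1296
Sum = 2 + 0 + 180 + 1080 + 1296
= 2558


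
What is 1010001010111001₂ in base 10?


Positional values:
Bit 0: 1 × 2^0 = 1
Bit 3: 1 × 2^3 = 8
Bit 4: 1 × 2^4 = 16
Bit 5: 1 × 2^5 = 32
Bit 7: 1 × 2^7 = 128
Bit 9: 1 × 2^9 = 512
Bit 13: 1 × 2^13 = 8192
Bit 15: 1 × 2^15 = 32768
Sum = 1 + 8 + 16 + 32 + 128 + 512 + 8192 + 32768
= 41657


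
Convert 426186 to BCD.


Each digit → 4-bit binary:
  4 → 0100
  2 → 0010
  6 → 0110
  1 → 0001
  8 → 1000
  6 → 0110
= 0100 0010 0110 0001 1000 0110


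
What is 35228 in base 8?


Divide by 8 repeatedly:
35228 ÷ 8 = 4403 remainder 4
4403 ÷ 8 = 550 remainder 3
550 ÷ 8 = 68 remainder 6
68 ÷ 8 = 8 remainder 4
8 ÷ 8 = 1 remainder 0
1 ÷ 8 = 0 remainder 1
Reading remainders bottom-up:
= 0o104634


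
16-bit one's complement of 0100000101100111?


Original: 0100000101100111
Invert all bits:
  bit 0: 0 → 1
  bit 1: 1 → 0
  bit 2: 0 → 1
  bit 3: 0 → 1
  bit 4: 0 → 1
  bit 5: 0 → 1
  bit 6: 0 → 1
  bit 7: 1 → 0
  bit 8: 0 → 1
  bit 9: 1 → 0
  bit 10: 1 → 0
  bit 11: 0 → 1
  bit 12: 0 → 1
  bit 13: 1 → 0
  bit 14: 1 → 0
  bit 15: 1 → 0
= 1011111010011000


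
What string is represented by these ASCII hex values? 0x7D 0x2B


Codes (hex): 0x7D 0x2B
Per-code ASCII lookup:
  0x7D = 125  (special character) → '}'
  0x2B = 43  (special character) → '+'
= '}+'


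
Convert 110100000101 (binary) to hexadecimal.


Group into 4-bit nibbles: 110100000101
  1101 = D
  0000 = 0
  0101 = 5
= 0xD05


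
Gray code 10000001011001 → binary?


Gray code: 10000001011001
MSB stays the same: 1
Each subsequent bit = prev_binary XOR current_gray:
  B[1] = 1 XOR 0 = 1
  B[2] = 1 XOR 0 = 1
  B[3] = 1 XOR 0 = 1
  B[4] = 1 XOR 0 = 1
  B[5] = 1 XOR 0 = 1
  B[6] = 1 XOR 0 = 1
  B[7] = 1 XOR 1 = 0
  B[8] = 0 XOR 0 = 0
  B[9] = 0 XOR 1 = 1
  B[10] = 1 XOR 1 = 0
  B[11] = 0 XOR 0 = 0
  B[12] = 0 XOR 0 = 0
  B[13] = 0 XOR 1 = 1
= 11111110010001 (16273 decimal)


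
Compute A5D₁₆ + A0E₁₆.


Align and add column by column (LSB to MSB, each column mod 16 with carry):
  0A5D
+ 0A0E
  ----
  col 0: D(13) + E(14) + 0 (carry in) = 27 → B(11), carry out 1
  col 1: 5(5) + 0(0) + 1 (carry in) = 6 → 6(6), carry out 0
  col 2: A(10) + A(10) + 0 (carry in) = 20 → 4(4), carry out 1
  col 3: 0(0) + 0(0) + 1 (carry in) = 1 → 1(1), carry out 0
Reading digits MSB→LSB: 146B
Strip leading zeros: 146B
= 0x146B


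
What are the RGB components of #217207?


Hex: #217207
R = 21₁₆ = 33
G = 72₁₆ = 114
B = 07₁₆ = 7
= RGB(33, 114, 7)


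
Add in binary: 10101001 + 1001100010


Align and add column by column (LSB to MSB, carry propagating):
  00010101001
+ 01001100010
  -----------
  col 0: 1 + 0 + 0 (carry in) = 1 → bit 1, carry out 0
  col 1: 0 + 1 + 0 (carry in) = 1 → bit 1, carry out 0
  col 2: 0 + 0 + 0 (carry in) = 0 → bit 0, carry out 0
  col 3: 1 + 0 + 0 (carry in) = 1 → bit 1, carry out 0
  col 4: 0 + 0 + 0 (carry in) = 0 → bit 0, carry out 0
  col 5: 1 + 1 + 0 (carry in) = 2 → bit 0, carry out 1
  col 6: 0 + 1 + 1 (carry in) = 2 → bit 0, carry out 1
  col 7: 1 + 0 + 1 (carry in) = 2 → bit 0, carry out 1
  col 8: 0 + 0 + 1 (carry in) = 1 → bit 1, carry out 0
  col 9: 0 + 1 + 0 (carry in) = 1 → bit 1, carry out 0
  col 10: 0 + 0 + 0 (carry in) = 0 → bit 0, carry out 0
Reading bits MSB→LSB: 01100001011
Strip leading zeros: 1100001011
= 1100001011


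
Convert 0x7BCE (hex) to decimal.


Positional values:
Position 0: E × 16^0 = 14 × 1 = 14
Position 1: C × 16^1 = 12 × 16 = 192
Position 2: B × 16^2 = 11 × 256 = 2816
Position 3: 7 × 16^3 = 7 × 4096 = 28672
Sum = 14 + 192 + 2816 + 28672
= 31694


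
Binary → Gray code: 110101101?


Binary: 110101101
Gray code: G = B XOR (B >> 1)
B >> 1 = 011010110
110101101 XOR 011010110:
  1 XOR 0 = 1
  1 XOR 1 = 0
  0 XOR 1 = 1
  1 XOR 0 = 1
  0 XOR 1 = 1
  1 XOR 0 = 1
  1 XOR 1 = 0
  0 XOR 1 = 1
  1 XOR 0 = 1
= 101111011


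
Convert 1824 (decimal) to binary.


Divide by 2 repeatedly:
1824 ÷ 2 = 912 remainder 0
912 ÷ 2 = 456 remainder 0
456 ÷ 2 = 228 remainder 0
228 ÷ 2 = 114 remainder 0
114 ÷ 2 = 57 remainder 0
57 ÷ 2 = 28 remainder 1
28 ÷ 2 = 14 remainder 0
14 ÷ 2 = 7 remainder 0
7 ÷ 2 = 3 remainder 1
3 ÷ 2 = 1 remainder 1
1 ÷ 2 = 0 remainder 1
Reading remainders bottom-up:
= 11100100000


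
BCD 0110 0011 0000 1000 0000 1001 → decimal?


Each 4-bit group → digit:
  0110 → 6
  0011 → 3
  0000 → 0
  1000 → 8
  0000 → 0
  1001 → 9
= 630809


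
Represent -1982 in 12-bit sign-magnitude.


Sign bit: 1 (negative)
Magnitude: 1982 = 11110111110
= 111110111110


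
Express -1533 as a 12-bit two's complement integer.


Original: 010111111101
Step 1 - Invert all bits: 101000000010
Step 2 - Add 1: 101000000010 + 1
= 101000000011 (represents -1533)


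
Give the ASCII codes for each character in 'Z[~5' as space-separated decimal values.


String: 'Z[~5'  (4 characters)
Per-character ASCII lookup:
  'Z': uppercase starts at 65: 'Z' = 65 + 25 = 90
  '[': special character: '[' = 91
  '~': special character: '~' = 126
  '5': digits start at 48: '5' = 48 + 5 = 53
= 90 91 126 53


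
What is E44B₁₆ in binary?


Each hex digit → 4 binary bits:
  E = 1110
  4 = 0100
  4 = 0100
  B = 1011
Concatenate: 1110 0100 0100 1011
= 1110010001001011


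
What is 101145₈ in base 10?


Positional values:
Position 0: 5 × 8^0 = 5
Position 1: 4 × 8^1 = 32
Position 2: 1 × 8^2 = 64
Position 3: 1 × 8^3 = 512
Position 4: 0 × 8^4 = 0
Position 5: 1 × 8^5 = 32768
Sum = 5 + 32 + 64 + 512 + 0 + 32768
= 33381


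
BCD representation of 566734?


Each digit → 4-bit binary:
  5 → 0101
  6 → 0110
  6 → 0110
  7 → 0111
  3 → 0011
  4 → 0100
= 0101 0110 0110 0111 0011 0100


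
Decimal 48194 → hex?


Divide by 16 repeatedly:
48194 ÷ 16 = 3012 remainder 2 (2)
3012 ÷ 16 = 188 remainder 4 (4)
188 ÷ 16 = 11 remainder 12 (C)
11 ÷ 16 = 0 remainder 11 (B)
Reading remainders bottom-up:
= 0xBC42


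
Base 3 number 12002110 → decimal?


Positional values (base 3):
  0 × 3^0 = 0 × 1 = 0
  1 × 3^1 = 1 × 3 = 3
  1 × 3^2 = 1 × 9 = 9
  2 × 3^3 = 2 × 27 = 54
  0 × 3^4 = 0 × 81 = 0
  0 × 3^5 = 0 × 243 = 0
  2 × 3^6 = 2 × 729 = 1458
  1 × 3^7 = 1 × 2187 = 2187
Sum = 0 + 3 + 9 + 54 + 0 + 0 + 1458 + 2187
= 3711


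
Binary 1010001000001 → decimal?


Positional values:
Bit 0: 1 × 2^0 = 1
Bit 6: 1 × 2^6 = 64
Bit 10: 1 × 2^10 = 1024
Bit 12: 1 × 2^12 = 4096
Sum = 1 + 64 + 1024 + 4096
= 5185


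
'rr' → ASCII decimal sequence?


String: 'rr'  (2 characters)
Per-character ASCII lookup:
  'r': lowercase starts at 97: 'r' = 97 + 17 = 114
  'r': lowercase starts at 97: 'r' = 97 + 17 = 114
= 114 114


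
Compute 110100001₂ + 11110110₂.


Align and add column by column (LSB to MSB, carry propagating):
  0110100001
+ 0011110110
  ----------
  col 0: 1 + 0 + 0 (carry in) = 1 → bit 1, carry out 0
  col 1: 0 + 1 + 0 (carry in) = 1 → bit 1, carry out 0
  col 2: 0 + 1 + 0 (carry in) = 1 → bit 1, carry out 0
  col 3: 0 + 0 + 0 (carry in) = 0 → bit 0, carry out 0
  col 4: 0 + 1 + 0 (carry in) = 1 → bit 1, carry out 0
  col 5: 1 + 1 + 0 (carry in) = 2 → bit 0, carry out 1
  col 6: 0 + 1 + 1 (carry in) = 2 → bit 0, carry out 1
  col 7: 1 + 1 + 1 (carry in) = 3 → bit 1, carry out 1
  col 8: 1 + 0 + 1 (carry in) = 2 → bit 0, carry out 1
  col 9: 0 + 0 + 1 (carry in) = 1 → bit 1, carry out 0
Reading bits MSB→LSB: 1010010111
Strip leading zeros: 1010010111
= 1010010111


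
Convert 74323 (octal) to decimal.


Positional values:
Position 0: 3 × 8^0 = 3
Position 1: 2 × 8^1 = 16
Position 2: 3 × 8^2 = 192
Position 3: 4 × 8^3 = 2048
Position 4: 7 × 8^4 = 28672
Sum = 3 + 16 + 192 + 2048 + 28672
= 30931


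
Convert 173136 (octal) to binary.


Each octal digit → 3 binary bits:
  1 = 001
  7 = 111
  3 = 011
  1 = 001
  3 = 011
  6 = 110
Concatenate: 001 111 011 001 011 110
= 001111011001011110


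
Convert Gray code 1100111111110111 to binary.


Gray code: 1100111111110111
MSB stays the same: 1
Each subsequent bit = prev_binary XOR current_gray:
  B[1] = 1 XOR 1 = 0
  B[2] = 0 XOR 0 = 0
  B[3] = 0 XOR 0 = 0
  B[4] = 0 XOR 1 = 1
  B[5] = 1 XOR 1 = 0
  B[6] = 0 XOR 1 = 1
  B[7] = 1 XOR 1 = 0
  B[8] = 0 XOR 1 = 1
  B[9] = 1 XOR 1 = 0
  B[10] = 0 XOR 1 = 1
  B[11] = 1 XOR 1 = 0
  B[12] = 0 XOR 0 = 0
  B[13] = 0 XOR 1 = 1
  B[14] = 1 XOR 1 = 0
  B[15] = 0 XOR 1 = 1
= 1000101010100101 (35493 decimal)


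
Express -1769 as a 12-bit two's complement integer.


Original: 011011101001
Step 1 - Invert all bits: 100100010110
Step 2 - Add 1: 100100010110 + 1
= 100100010111 (represents -1769)


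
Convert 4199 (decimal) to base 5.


Divide by 5 repeatedly:
4199 ÷ 5 = 839 remainder 4
839 ÷ 5 = 167 remainder 4
167 ÷ 5 = 33 remainder 2
33 ÷ 5 = 6 remainder 3
6 ÷ 5 = 1 remainder 1
1 ÷ 5 = 0 remainder 1
Reading remainders bottom-up:
= 113244


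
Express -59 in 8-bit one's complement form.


Original: 00111011
Invert all bits:
  bit 0: 0 → 1
  bit 1: 0 → 1
  bit 2: 1 → 0
  bit 3: 1 → 0
  bit 4: 1 → 0
  bit 5: 0 → 1
  bit 6: 1 → 0
  bit 7: 1 → 0
= 11000100


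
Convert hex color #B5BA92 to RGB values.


Hex: #B5BA92
R = B5₁₆ = 181
G = BA₁₆ = 186
B = 92₁₆ = 146
= RGB(181, 186, 146)


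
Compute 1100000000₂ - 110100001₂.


Align and subtract column by column (LSB to MSB, borrowing when needed):
  1100000000
- 0110100001
  ----------
  col 0: (0 - 0 borrow-in) - 1 → borrow from next column: (0+2) - 1 = 1, borrow out 1
  col 1: (0 - 1 borrow-in) - 0 → borrow from next column: (-1+2) - 0 = 1, borrow out 1
  col 2: (0 - 1 borrow-in) - 0 → borrow from next column: (-1+2) - 0 = 1, borrow out 1
  col 3: (0 - 1 borrow-in) - 0 → borrow from next column: (-1+2) - 0 = 1, borrow out 1
  col 4: (0 - 1 borrow-in) - 0 → borrow from next column: (-1+2) - 0 = 1, borrow out 1
  col 5: (0 - 1 borrow-in) - 1 → borrow from next column: (-1+2) - 1 = 0, borrow out 1
  col 6: (0 - 1 borrow-in) - 0 → borrow from next column: (-1+2) - 0 = 1, borrow out 1
  col 7: (0 - 1 borrow-in) - 1 → borrow from next column: (-1+2) - 1 = 0, borrow out 1
  col 8: (1 - 1 borrow-in) - 1 → borrow from next column: (0+2) - 1 = 1, borrow out 1
  col 9: (1 - 1 borrow-in) - 0 → 0 - 0 = 0, borrow out 0
Reading bits MSB→LSB: 0101011111
Strip leading zeros: 101011111
= 101011111


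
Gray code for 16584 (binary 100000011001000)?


Binary: 100000011001000
Gray code: G = B XOR (B >> 1)
B >> 1 = 010000001100100
100000011001000 XOR 010000001100100:
  1 XOR 0 = 1
  0 XOR 1 = 1
  0 XOR 0 = 0
  0 XOR 0 = 0
  0 XOR 0 = 0
  0 XOR 0 = 0
  0 XOR 0 = 0
  1 XOR 0 = 1
  1 XOR 1 = 0
  0 XOR 1 = 1
  0 XOR 0 = 0
  1 XOR 0 = 1
  0 XOR 1 = 1
  0 XOR 0 = 0
  0 XOR 0 = 0
= 110000010101100


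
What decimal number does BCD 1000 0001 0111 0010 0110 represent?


Each 4-bit group → digit:
  1000 → 8
  0001 → 1
  0111 → 7
  0010 → 2
  0110 → 6
= 81726


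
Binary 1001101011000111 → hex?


Group into 4-bit nibbles: 1001101011000111
  1001 = 9
  1010 = A
  1100 = C
  0111 = 7
= 0x9AC7


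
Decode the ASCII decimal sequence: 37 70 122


Codes (decimal): 37 70 122
Per-code ASCII lookup:
  37  (special character) → '%'
  70  (range 65-90: uppercase, 70 - 65 = 5) → 'F'
  122  (range 97-122: lowercase, 122 - 97 = 25) → 'z'
= '%Fz'


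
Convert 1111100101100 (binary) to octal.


Group into 3-bit groups: 001111100101100
  001 = 1
  111 = 7
  100 = 4
  101 = 5
  100 = 4
= 0o17454


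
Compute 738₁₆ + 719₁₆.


Align and add column by column (LSB to MSB, each column mod 16 with carry):
  0738
+ 0719
  ----
  col 0: 8(8) + 9(9) + 0 (carry in) = 17 → 1(1), carry out 1
  col 1: 3(3) + 1(1) + 1 (carry in) = 5 → 5(5), carry out 0
  col 2: 7(7) + 7(7) + 0 (carry in) = 14 → E(14), carry out 0
  col 3: 0(0) + 0(0) + 0 (carry in) = 0 → 0(0), carry out 0
Reading digits MSB→LSB: 0E51
Strip leading zeros: E51
= 0xE51


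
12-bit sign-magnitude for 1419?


Sign bit: 0 (positive)
Magnitude: 1419 = 10110001011
= 010110001011


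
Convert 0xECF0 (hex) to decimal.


Positional values:
Position 0: 0 × 16^0 = 0 × 1 = 0
Position 1: F × 16^1 = 15 × 16 = 240
Position 2: C × 16^2 = 12 × 256 = 3072
Position 3: E × 16^3 = 14 × 4096 = 57344
Sum = 0 + 240 + 3072 + 57344
= 60656


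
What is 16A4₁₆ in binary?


Each hex digit → 4 binary bits:
  1 = 0001
  6 = 0110
  A = 1010
  4 = 0100
Concatenate: 0001 0110 1010 0100
= 0001011010100100


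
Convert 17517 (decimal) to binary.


Divide by 2 repeatedly:
17517 ÷ 2 = 8758 remainder 1
8758 ÷ 2 = 4379 remainder 0
4379 ÷ 2 = 2189 remainder 1
2189 ÷ 2 = 1094 remainder 1
1094 ÷ 2 = 547 remainder 0
547 ÷ 2 = 273 remainder 1
273 ÷ 2 = 136 remainder 1
136 ÷ 2 = 68 remainder 0
68 ÷ 2 = 34 remainder 0
34 ÷ 2 = 17 remainder 0
17 ÷ 2 = 8 remainder 1
8 ÷ 2 = 4 remainder 0
4 ÷ 2 = 2 remainder 0
2 ÷ 2 = 1 remainder 0
1 ÷ 2 = 0 remainder 1
Reading remainders bottom-up:
= 100010001101101


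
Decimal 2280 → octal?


Divide by 8 repeatedly:
2280 ÷ 8 = 285 remainder 0
285 ÷ 8 = 35 remainder 5
35 ÷ 8 = 4 remainder 3
4 ÷ 8 = 0 remainder 4
Reading remainders bottom-up:
= 0o4350


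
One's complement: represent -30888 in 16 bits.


Original: 0111100010101000
Invert all bits:
  bit 0: 0 → 1
  bit 1: 1 → 0
  bit 2: 1 → 0
  bit 3: 1 → 0
  bit 4: 1 → 0
  bit 5: 0 → 1
  bit 6: 0 → 1
  bit 7: 0 → 1
  bit 8: 1 → 0
  bit 9: 0 → 1
  bit 10: 1 → 0
  bit 11: 0 → 1
  bit 12: 1 → 0
  bit 13: 0 → 1
  bit 14: 0 → 1
  bit 15: 0 → 1
= 1000011101010111


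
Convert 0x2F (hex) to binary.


Each hex digit → 4 binary bits:
  2 = 0010
  F = 1111
Concatenate: 0010 1111
= 00101111


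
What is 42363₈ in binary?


Each octal digit → 3 binary bits:
  4 = 100
  2 = 010
  3 = 011
  6 = 110
  3 = 011
Concatenate: 100 010 011 110 011
= 100010011110011


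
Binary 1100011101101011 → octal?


Group into 3-bit groups: 001100011101101011
  001 = 1
  100 = 4
  011 = 3
  101 = 5
  101 = 5
  011 = 3
= 0o143553


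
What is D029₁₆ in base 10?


Positional values:
Position 0: 9 × 16^0 = 9 × 1 = 9
Position 1: 2 × 16^1 = 2 × 16 = 32
Position 2: 0 × 16^2 = 0 × 256 = 0
Position 3: D × 16^3 = 13 × 4096 = 53248
Sum = 9 + 32 + 0 + 53248
= 53289


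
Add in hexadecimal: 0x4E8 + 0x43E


Align and add column by column (LSB to MSB, each column mod 16 with carry):
  04E8
+ 043E
  ----
  col 0: 8(8) + E(14) + 0 (carry in) = 22 → 6(6), carry out 1
  col 1: E(14) + 3(3) + 1 (carry in) = 18 → 2(2), carry out 1
  col 2: 4(4) + 4(4) + 1 (carry in) = 9 → 9(9), carry out 0
  col 3: 0(0) + 0(0) + 0 (carry in) = 0 → 0(0), carry out 0
Reading digits MSB→LSB: 0926
Strip leading zeros: 926
= 0x926


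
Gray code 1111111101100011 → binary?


Gray code: 1111111101100011
MSB stays the same: 1
Each subsequent bit = prev_binary XOR current_gray:
  B[1] = 1 XOR 1 = 0
  B[2] = 0 XOR 1 = 1
  B[3] = 1 XOR 1 = 0
  B[4] = 0 XOR 1 = 1
  B[5] = 1 XOR 1 = 0
  B[6] = 0 XOR 1 = 1
  B[7] = 1 XOR 1 = 0
  B[8] = 0 XOR 0 = 0
  B[9] = 0 XOR 1 = 1
  B[10] = 1 XOR 1 = 0
  B[11] = 0 XOR 0 = 0
  B[12] = 0 XOR 0 = 0
  B[13] = 0 XOR 0 = 0
  B[14] = 0 XOR 1 = 1
  B[15] = 1 XOR 1 = 0
= 1010101001000010 (43586 decimal)


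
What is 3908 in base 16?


Divide by 16 repeatedly:
3908 ÷ 16 = 244 remainder 4 (4)
244 ÷ 16 = 15 remainder 4 (4)
15 ÷ 16 = 0 remainder 15 (F)
Reading remainders bottom-up:
= 0xF44


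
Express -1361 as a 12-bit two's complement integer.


Original: 010101010001
Step 1 - Invert all bits: 101010101110
Step 2 - Add 1: 101010101110 + 1
= 101010101111 (represents -1361)


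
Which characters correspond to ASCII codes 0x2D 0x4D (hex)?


Codes (hex): 0x2D 0x4D
Per-code ASCII lookup:
  0x2D = 45  (special character) → '-'
  0x4D = 77  (range 65-90: uppercase, 77 - 65 = 12) → 'M'
= '-M'


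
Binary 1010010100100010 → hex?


Group into 4-bit nibbles: 1010010100100010
  1010 = A
  0101 = 5
  0010 = 2
  0010 = 2
= 0xA522


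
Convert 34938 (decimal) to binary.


Divide by 2 repeatedly:
34938 ÷ 2 = 17469 remainder 0
17469 ÷ 2 = 8734 remainder 1
8734 ÷ 2 = 4367 remainder 0
4367 ÷ 2 = 2183 remainder 1
2183 ÷ 2 = 1091 remainder 1
1091 ÷ 2 = 545 remainder 1
545 ÷ 2 = 272 remainder 1
272 ÷ 2 = 136 remainder 0
136 ÷ 2 = 68 remainder 0
68 ÷ 2 = 34 remainder 0
34 ÷ 2 = 17 remainder 0
17 ÷ 2 = 8 remainder 1
8 ÷ 2 = 4 remainder 0
4 ÷ 2 = 2 remainder 0
2 ÷ 2 = 1 remainder 0
1 ÷ 2 = 0 remainder 1
Reading remainders bottom-up:
= 1000100001111010
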